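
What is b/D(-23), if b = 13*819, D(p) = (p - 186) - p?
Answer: -3549/62 ≈ -57.242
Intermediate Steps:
D(p) = -186 (D(p) = (-186 + p) - p = -186)
b = 10647
b/D(-23) = 10647/(-186) = 10647*(-1/186) = -3549/62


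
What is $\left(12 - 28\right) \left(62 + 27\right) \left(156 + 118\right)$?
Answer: $-390176$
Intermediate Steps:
$\left(12 - 28\right) \left(62 + 27\right) \left(156 + 118\right) = \left(-16\right) 89 \cdot 274 = \left(-1424\right) 274 = -390176$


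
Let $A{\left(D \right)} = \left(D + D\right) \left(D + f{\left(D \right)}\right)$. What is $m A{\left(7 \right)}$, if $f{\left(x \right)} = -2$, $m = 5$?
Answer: $350$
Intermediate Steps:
$A{\left(D \right)} = 2 D \left(-2 + D\right)$ ($A{\left(D \right)} = \left(D + D\right) \left(D - 2\right) = 2 D \left(-2 + D\right)$)
$m A{\left(7 \right)} = 5 \cdot 2 \cdot 7 \left(-2 + 7\right) = 5 \cdot 2 \cdot 7 \cdot 5 = 5 \cdot 70 = 350$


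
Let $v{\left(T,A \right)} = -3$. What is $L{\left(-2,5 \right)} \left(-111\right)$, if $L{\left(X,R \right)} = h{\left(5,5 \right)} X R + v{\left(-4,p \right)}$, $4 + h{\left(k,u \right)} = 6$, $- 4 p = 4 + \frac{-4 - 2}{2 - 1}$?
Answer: $2553$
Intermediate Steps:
$p = \frac{1}{2}$ ($p = - \frac{4 + \frac{-4 - 2}{2 - 1}}{4} = - \frac{4 - \frac{6}{1}}{4} = - \frac{4 - 6}{4} = \left(- \frac{1}{4}\right) \left(-2\right) = \frac{1}{2} \approx 0.5$)
$h{\left(k,u \right)} = 2$ ($h{\left(k,u \right)} = -4 + 6 = 2$)
$L{\left(X,R \right)} = -3 + 2 R X$ ($L{\left(X,R \right)} = 2 X R - 3 = 2 R X - 3 = -3 + 2 R X$)
$L{\left(-2,5 \right)} \left(-111\right) = \left(-3 + 2 \cdot 5 \left(-2\right)\right) \left(-111\right) = \left(-3 - 20\right) \left(-111\right) = \left(-23\right) \left(-111\right) = 2553$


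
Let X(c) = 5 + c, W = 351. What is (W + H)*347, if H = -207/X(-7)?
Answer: 315423/2 ≈ 1.5771e+5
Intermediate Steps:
H = 207/2 (H = -207/(5 - 7) = -207/(-2) = -207*(-½) = 207/2 ≈ 103.50)
(W + H)*347 = (351 + 207/2)*347 = (909/2)*347 = 315423/2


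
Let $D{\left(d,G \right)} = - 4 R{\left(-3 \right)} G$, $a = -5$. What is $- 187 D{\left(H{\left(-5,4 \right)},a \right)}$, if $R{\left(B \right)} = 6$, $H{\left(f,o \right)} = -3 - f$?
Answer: $-22440$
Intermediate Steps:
$D{\left(d,G \right)} = - 24 G$ ($D{\left(d,G \right)} = \left(-4\right) 6 G = - 24 G$)
$- 187 D{\left(H{\left(-5,4 \right)},a \right)} = - 187 \left(\left(-24\right) \left(-5\right)\right) = \left(-187\right) 120 = -22440$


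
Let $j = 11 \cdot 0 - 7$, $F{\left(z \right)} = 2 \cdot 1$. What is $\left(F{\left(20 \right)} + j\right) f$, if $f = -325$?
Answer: $1625$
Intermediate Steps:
$F{\left(z \right)} = 2$
$j = -7$ ($j = 0 - 7 = -7$)
$\left(F{\left(20 \right)} + j\right) f = \left(2 - 7\right) \left(-325\right) = \left(-5\right) \left(-325\right) = 1625$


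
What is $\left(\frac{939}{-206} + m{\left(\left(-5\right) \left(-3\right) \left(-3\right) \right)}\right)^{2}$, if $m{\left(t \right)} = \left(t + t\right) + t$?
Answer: $\frac{826505001}{42436} \approx 19477.0$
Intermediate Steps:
$m{\left(t \right)} = 3 t$ ($m{\left(t \right)} = 2 t + t = 3 t$)
$\left(\frac{939}{-206} + m{\left(\left(-5\right) \left(-3\right) \left(-3\right) \right)}\right)^{2} = \left(\frac{939}{-206} + 3 \left(-5\right) \left(-3\right) \left(-3\right)\right)^{2} = \left(939 \left(- \frac{1}{206}\right) + 3 \cdot 15 \left(-3\right)\right)^{2} = \left(- \frac{939}{206} + 3 \left(-45\right)\right)^{2} = \left(- \frac{939}{206} - 135\right)^{2} = \left(- \frac{28749}{206}\right)^{2} = \frac{826505001}{42436}$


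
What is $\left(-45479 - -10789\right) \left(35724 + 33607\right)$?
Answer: $-2405092390$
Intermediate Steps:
$\left(-45479 - -10789\right) \left(35724 + 33607\right) = \left(-45479 + 10789\right) 69331 = \left(-34690\right) 69331 = -2405092390$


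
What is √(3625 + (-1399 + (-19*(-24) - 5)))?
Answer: √2677 ≈ 51.740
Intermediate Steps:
√(3625 + (-1399 + (-19*(-24) - 5))) = √(3625 + (-1399 + (456 - 5))) = √(3625 + (-1399 + 451)) = √(3625 - 948) = √2677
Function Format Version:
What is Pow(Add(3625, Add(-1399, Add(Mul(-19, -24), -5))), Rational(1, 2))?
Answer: Pow(2677, Rational(1, 2)) ≈ 51.740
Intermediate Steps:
Pow(Add(3625, Add(-1399, Add(Mul(-19, -24), -5))), Rational(1, 2)) = Pow(Add(3625, Add(-1399, Add(456, -5))), Rational(1, 2)) = Pow(Add(3625, Add(-1399, 451)), Rational(1, 2)) = Pow(Add(3625, -948), Rational(1, 2)) = Pow(2677, Rational(1, 2))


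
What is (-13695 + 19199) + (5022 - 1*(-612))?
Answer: 11138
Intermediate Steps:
(-13695 + 19199) + (5022 - 1*(-612)) = 5504 + (5022 + 612) = 5504 + 5634 = 11138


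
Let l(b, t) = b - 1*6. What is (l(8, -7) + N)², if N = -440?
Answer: 191844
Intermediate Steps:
l(b, t) = -6 + b (l(b, t) = b - 6 = -6 + b)
(l(8, -7) + N)² = ((-6 + 8) - 440)² = (2 - 440)² = (-438)² = 191844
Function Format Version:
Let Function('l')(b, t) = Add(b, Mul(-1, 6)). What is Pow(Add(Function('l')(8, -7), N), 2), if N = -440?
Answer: 191844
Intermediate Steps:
Function('l')(b, t) = Add(-6, b) (Function('l')(b, t) = Add(b, -6) = Add(-6, b))
Pow(Add(Function('l')(8, -7), N), 2) = Pow(Add(Add(-6, 8), -440), 2) = Pow(Add(2, -440), 2) = Pow(-438, 2) = 191844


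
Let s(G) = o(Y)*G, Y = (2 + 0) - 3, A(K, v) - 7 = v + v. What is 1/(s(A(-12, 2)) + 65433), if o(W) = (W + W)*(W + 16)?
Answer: 1/65103 ≈ 1.5360e-5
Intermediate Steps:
A(K, v) = 7 + 2*v (A(K, v) = 7 + (v + v) = 7 + 2*v)
Y = -1 (Y = 2 - 3 = -1)
o(W) = 2*W*(16 + W) (o(W) = (2*W)*(16 + W) = 2*W*(16 + W))
s(G) = -30*G (s(G) = (2*(-1)*(16 - 1))*G = (2*(-1)*15)*G = -30*G)
1/(s(A(-12, 2)) + 65433) = 1/(-30*(7 + 2*2) + 65433) = 1/(-30*(7 + 4) + 65433) = 1/(-30*11 + 65433) = 1/(-330 + 65433) = 1/65103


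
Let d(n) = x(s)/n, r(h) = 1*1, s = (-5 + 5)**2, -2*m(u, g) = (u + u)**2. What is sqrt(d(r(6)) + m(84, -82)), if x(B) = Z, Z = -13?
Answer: 5*I*sqrt(565) ≈ 118.85*I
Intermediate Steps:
m(u, g) = -2*u**2 (m(u, g) = -(u + u)**2/2 = -4*u**2/2 = -2*u**2)
s = 0 (s = 0**2 = 0)
x(B) = -13
r(h) = 1
d(n) = -13/n
sqrt(d(r(6)) + m(84, -82)) = sqrt(-13/1 - 2*84**2) = sqrt(-13*1 - 2*7056) = sqrt(-13 - 14112) = sqrt(-14125) = 5*I*sqrt(565)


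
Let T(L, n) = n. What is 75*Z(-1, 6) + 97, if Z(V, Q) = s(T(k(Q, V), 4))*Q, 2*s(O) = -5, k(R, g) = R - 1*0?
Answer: -1028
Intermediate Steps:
k(R, g) = R (k(R, g) = R + 0 = R)
s(O) = -5/2 (s(O) = (½)*(-5) = -5/2)
Z(V, Q) = -5*Q/2
75*Z(-1, 6) + 97 = 75*(-5/2*6) + 97 = 75*(-15) + 97 = -1125 + 97 = -1028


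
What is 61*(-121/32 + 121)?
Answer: 228811/32 ≈ 7150.3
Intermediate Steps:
61*(-121/32 + 121) = 61*(3751/32) = 228811/32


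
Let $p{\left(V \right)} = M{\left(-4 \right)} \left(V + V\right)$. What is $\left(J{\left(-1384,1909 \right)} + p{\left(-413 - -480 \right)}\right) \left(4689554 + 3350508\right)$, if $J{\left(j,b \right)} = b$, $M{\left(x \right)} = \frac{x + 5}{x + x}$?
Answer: $\frac{30427614639}{2} \approx 1.5214 \cdot 10^{10}$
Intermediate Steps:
$M{\left(x \right)} = \frac{5 + x}{2 x}$
$p{\left(V \right)} = - \frac{V}{4}$ ($p{\left(V \right)} = \frac{5 - 4}{2 \left(-4\right)} \left(V + V\right) = \frac{1}{2} \left(- \frac{1}{4}\right) 1 \cdot 2 V = - \frac{2 V}{8} = - \frac{V}{4}$)
$\left(J{\left(-1384,1909 \right)} + p{\left(-413 - -480 \right)}\right) \left(4689554 + 3350508\right) = \left(1909 - \frac{-413 - -480}{4}\right) \left(4689554 + 3350508\right) = \left(1909 - \frac{-413 + 480}{4}\right) 8040062 = \left(1909 - \frac{67}{4}\right) 8040062 = \frac{7569}{4} \cdot 8040062 = \frac{30427614639}{2}$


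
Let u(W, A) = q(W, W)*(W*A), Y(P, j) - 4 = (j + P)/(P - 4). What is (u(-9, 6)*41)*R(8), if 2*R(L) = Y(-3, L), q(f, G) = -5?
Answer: 127305/7 ≈ 18186.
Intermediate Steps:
Y(P, j) = 4 + (P + j)/(-4 + P) (Y(P, j) = 4 + (j + P)/(P - 4) = 4 + (P + j)/(-4 + P))
R(L) = 31/14 - L/14 (R(L) = ((-16 + L + 5*(-3))/(-4 - 3))/2 = ((-16 + L - 15)/(-7))/2 = (-(-31 + L)/7)/2 = (31/7 - L/7)/2 = 31/14 - L/14)
u(W, A) = -5*A*W (u(W, A) = -5*W*A = -5*A*W)
(u(-9, 6)*41)*R(8) = (-5*6*(-9)*41)*(31/14 - 1/14*8) = (270*41)*(31/14 - 4/7) = 11070*(23/14) = 127305/7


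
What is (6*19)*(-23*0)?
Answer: 0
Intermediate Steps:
(6*19)*(-23*0) = 114*0 = 0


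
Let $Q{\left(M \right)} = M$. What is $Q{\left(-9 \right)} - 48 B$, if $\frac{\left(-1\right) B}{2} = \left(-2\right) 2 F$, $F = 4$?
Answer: $-1545$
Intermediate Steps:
$B = 32$ ($B = - 2 \left(-2\right) 2 \cdot 4 = - 2 \left(\left(-4\right) 4\right) = \left(-2\right) \left(-16\right) = 32$)
$Q{\left(-9 \right)} - 48 B = -9 - 1536 = -1545$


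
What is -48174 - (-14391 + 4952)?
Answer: -38735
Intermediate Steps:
-48174 - (-14391 + 4952) = -48174 - 1*(-9439) = -48174 + 9439 = -38735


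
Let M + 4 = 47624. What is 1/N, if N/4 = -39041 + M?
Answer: 1/34316 ≈ 2.9141e-5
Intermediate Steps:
M = 47620 (M = -4 + 47624 = 47620)
N = 34316 (N = 4*(-39041 + 47620) = 4*8579 = 34316)
1/N = 1/34316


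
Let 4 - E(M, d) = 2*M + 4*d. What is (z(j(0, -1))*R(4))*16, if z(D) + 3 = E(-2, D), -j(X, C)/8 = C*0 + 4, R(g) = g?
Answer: 8512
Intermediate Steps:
E(M, d) = 4 - 4*d - 2*M (E(M, d) = 4 - (2*M + 4*d) = 4 + (-4*d - 2*M) = 4 - 4*d - 2*M)
j(X, C) = -32 (j(X, C) = -8*(C*0 + 4) = -8*(0 + 4) = -8*4 = -32)
z(D) = 5 - 4*D (z(D) = -3 + (4 - 4*D - 2*(-2)) = -3 + (4 - 4*D + 4) = -3 + (8 - 4*D) = 5 - 4*D)
(z(j(0, -1))*R(4))*16 = ((5 - 4*(-32))*4)*16 = ((5 + 128)*4)*16 = (133*4)*16 = 532*16 = 8512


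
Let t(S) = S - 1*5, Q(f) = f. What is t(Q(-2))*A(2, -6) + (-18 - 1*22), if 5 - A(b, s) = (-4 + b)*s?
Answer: 9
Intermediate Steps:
A(b, s) = 5 - s*(-4 + b) (A(b, s) = 5 - (-4 + b)*s = 5 - s*(-4 + b))
t(S) = -5 + S (t(S) = S - 5 = -5 + S)
t(Q(-2))*A(2, -6) + (-18 - 1*22) = (-5 - 2)*(5 + 4*(-6) - 1*2*(-6)) + (-18 - 1*22) = -7*(5 - 24 + 12) + (-18 - 22) = -7*(-7) - 40 = 49 - 40 = 9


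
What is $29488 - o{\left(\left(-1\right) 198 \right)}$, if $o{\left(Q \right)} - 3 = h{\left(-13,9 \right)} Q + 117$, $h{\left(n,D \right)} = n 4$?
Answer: $19072$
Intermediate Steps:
$h{\left(n,D \right)} = 4 n$
$o{\left(Q \right)} = 120 - 52 Q$ ($o{\left(Q \right)} = 3 + \left(4 \left(-13\right) Q + 117\right) = 3 - \left(-117 + 52 Q\right) = 120 - 52 Q$)
$29488 - o{\left(\left(-1\right) 198 \right)} = 29488 - \left(120 - 52 \left(\left(-1\right) 198\right)\right) = 29488 - \left(120 - -10296\right) = 29488 - \left(120 + 10296\right) = 29488 - 10416 = 19072$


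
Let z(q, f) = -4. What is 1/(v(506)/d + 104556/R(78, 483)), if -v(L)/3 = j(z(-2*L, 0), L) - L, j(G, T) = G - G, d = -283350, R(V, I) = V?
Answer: 613925/822939561 ≈ 0.00074601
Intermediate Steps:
j(G, T) = 0
v(L) = 3*L (v(L) = -3*(0 - L) = -(-3)*L = 3*L)
1/(v(506)/d + 104556/R(78, 483)) = 1/((3*506)/(-283350) + 104556/78) = 1/(1518*(-1/283350) + 104556*(1/78)) = 1/(-253/47225 + 17426/13) = 1/(822939561/613925) = 613925/822939561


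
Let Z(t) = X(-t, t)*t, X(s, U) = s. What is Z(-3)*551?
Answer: -4959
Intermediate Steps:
Z(t) = -t**2 (Z(t) = (-t)*t = -t**2)
Z(-3)*551 = -1*(-3)**2*551 = -1*9*551 = -9*551 = -4959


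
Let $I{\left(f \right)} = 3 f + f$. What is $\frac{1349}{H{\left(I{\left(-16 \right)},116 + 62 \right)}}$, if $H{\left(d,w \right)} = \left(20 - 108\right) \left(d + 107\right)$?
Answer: $- \frac{1349}{3784} \approx -0.3565$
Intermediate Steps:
$I{\left(f \right)} = 4 f$
$H{\left(d,w \right)} = -9416 - 88 d$ ($H{\left(d,w \right)} = - 88 \left(107 + d\right) = -9416 - 88 d$)
$\frac{1349}{H{\left(I{\left(-16 \right)},116 + 62 \right)}} = \frac{1349}{-9416 - 88 \cdot 4 \left(-16\right)} = \frac{1349}{-9416 - -5632} = \frac{1349}{-9416 + 5632} = \frac{1349}{-3784} = 1349 \left(- \frac{1}{3784}\right) = - \frac{1349}{3784}$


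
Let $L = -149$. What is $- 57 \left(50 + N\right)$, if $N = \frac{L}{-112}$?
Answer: $- \frac{327693}{112} \approx -2925.8$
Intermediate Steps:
$N = \frac{149}{112}$ ($N = - \frac{149}{-112} = \left(-149\right) \left(- \frac{1}{112}\right) = \frac{149}{112} \approx 1.3304$)
$- 57 \left(50 + N\right) = - 57 \left(50 + \frac{149}{112}\right) = \left(-57\right) \frac{5749}{112} = - \frac{327693}{112}$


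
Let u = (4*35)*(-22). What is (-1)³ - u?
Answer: 3079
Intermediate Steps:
u = -3080 (u = 140*(-22) = -3080)
(-1)³ - u = (-1)³ - 1*(-3080) = -1 + 3080 = 3079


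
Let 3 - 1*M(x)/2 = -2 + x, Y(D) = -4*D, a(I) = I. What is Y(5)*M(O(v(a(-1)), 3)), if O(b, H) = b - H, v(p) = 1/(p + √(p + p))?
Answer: -1000/3 - 40*I*√2/3 ≈ -333.33 - 18.856*I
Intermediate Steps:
v(p) = 1/(p + √2*√p) (v(p) = 1/(p + √(2*p)) = 1/(p + √2*√p))
M(x) = 10 - 2*x (M(x) = 6 - 2*(-2 + x) = 6 + (4 - 2*x) = 10 - 2*x)
Y(5)*M(O(v(a(-1)), 3)) = (-4*5)*(10 - 2*(1/(-1 + √2*√(-1)) - 1*3)) = -20*(10 - 2*(1/(-1 + √2*I) - 3)) = -20*(10 - 2*(1/(-1 + I*√2) - 3)) = -20*(10 - 2*(-3 + 1/(-1 + I*√2))) = -20*(10 + (6 - 2/(-1 + I*√2))) = -20*(16 - 2/(-1 + I*√2)) = -320 + 40/(-1 + I*√2)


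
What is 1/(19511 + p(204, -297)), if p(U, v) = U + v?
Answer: 1/19418 ≈ 5.1499e-5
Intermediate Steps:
1/(19511 + p(204, -297)) = 1/(19511 + (204 - 297)) = 1/(19511 - 93) = 1/19418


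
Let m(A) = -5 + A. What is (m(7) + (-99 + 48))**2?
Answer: 2401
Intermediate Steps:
(m(7) + (-99 + 48))**2 = ((-5 + 7) + (-99 + 48))**2 = (2 - 51)**2 = (-49)**2 = 2401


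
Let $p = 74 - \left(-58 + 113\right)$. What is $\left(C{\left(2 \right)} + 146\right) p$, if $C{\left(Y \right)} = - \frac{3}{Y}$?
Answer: $\frac{5491}{2} \approx 2745.5$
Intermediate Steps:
$p = 19$ ($p = 74 - 55 = 19$)
$\left(C{\left(2 \right)} + 146\right) p = \left(- \frac{3}{2} + 146\right) 19 = \frac{289}{2} \cdot 19 = \frac{5491}{2}$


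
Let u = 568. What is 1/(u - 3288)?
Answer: -1/2720 ≈ -0.00036765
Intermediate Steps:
1/(u - 3288) = 1/(568 - 3288) = 1/(-2720) = -1/2720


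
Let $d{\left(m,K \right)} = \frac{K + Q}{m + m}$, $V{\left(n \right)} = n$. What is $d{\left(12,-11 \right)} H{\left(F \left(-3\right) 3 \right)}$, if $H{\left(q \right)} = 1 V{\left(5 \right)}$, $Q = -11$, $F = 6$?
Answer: $- \frac{55}{12} \approx -4.5833$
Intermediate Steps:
$d{\left(m,K \right)} = \frac{-11 + K}{2 m}$ ($d{\left(m,K \right)} = \frac{K - 11}{m + m} = \frac{-11 + K}{2 m}$)
$H{\left(q \right)} = 5$ ($H{\left(q \right)} = 1 \cdot 5 = 5$)
$d{\left(12,-11 \right)} H{\left(F \left(-3\right) 3 \right)} = \frac{-11 - 11}{2 \cdot 12} \cdot 5 = \frac{1}{2} \cdot \frac{1}{12} \left(-22\right) 5 = \left(- \frac{11}{12}\right) 5 = - \frac{55}{12}$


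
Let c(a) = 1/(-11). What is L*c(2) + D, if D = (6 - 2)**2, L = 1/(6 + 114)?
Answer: 21119/1320 ≈ 15.999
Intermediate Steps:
c(a) = -1/11
L = 1/120 ≈ 0.0083333
D = 16 (D = 4**2 = 16)
L*c(2) + D = (1/120)*(-1/11) + 16 = -1/1320 + 16 = 21119/1320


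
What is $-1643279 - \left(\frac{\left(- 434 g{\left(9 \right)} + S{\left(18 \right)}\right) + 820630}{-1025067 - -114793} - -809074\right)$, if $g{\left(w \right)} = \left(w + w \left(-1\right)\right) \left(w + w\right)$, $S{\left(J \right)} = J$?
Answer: $- \frac{1116156177037}{455137} \approx -2.4524 \cdot 10^{6}$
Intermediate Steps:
$g{\left(w \right)} = 0$ ($g{\left(w \right)} = \left(w - w\right) 2 w = 0 \cdot 2 w = 0$)
$-1643279 - \left(\frac{\left(- 434 g{\left(9 \right)} + S{\left(18 \right)}\right) + 820630}{-1025067 - -114793} - -809074\right) = -1643279 - \left(\frac{\left(\left(-434\right) 0 + 18\right) + 820630}{-1025067 - -114793} - -809074\right) = -1643279 - \left(\frac{\left(0 + 18\right) + 820630}{-1025067 + 114793} + 809074\right) = -1643279 - \left(\frac{18 + 820630}{-910274} + 809074\right) = -1643279 - \left(820648 \left(- \frac{1}{910274}\right) + 809074\right) = -1643279 - \left(- \frac{410324}{455137} + 809074\right) = -1643279 - \frac{368239102814}{455137} = - \frac{1116156177037}{455137}$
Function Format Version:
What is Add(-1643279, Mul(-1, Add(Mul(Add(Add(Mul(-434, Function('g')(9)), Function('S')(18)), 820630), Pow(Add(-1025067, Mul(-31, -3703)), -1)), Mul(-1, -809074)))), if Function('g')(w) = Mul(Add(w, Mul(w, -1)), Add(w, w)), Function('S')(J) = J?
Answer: Rational(-1116156177037, 455137) ≈ -2.4524e+6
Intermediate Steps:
Function('g')(w) = 0 (Function('g')(w) = Mul(Add(w, Mul(-1, w)), Mul(2, w)) = Mul(0, Mul(2, w)) = 0)
Add(-1643279, Mul(-1, Add(Mul(Add(Add(Mul(-434, Function('g')(9)), Function('S')(18)), 820630), Pow(Add(-1025067, Mul(-31, -3703)), -1)), Mul(-1, -809074)))) = Add(-1643279, Mul(-1, Add(Mul(Add(Add(Mul(-434, 0), 18), 820630), Pow(Add(-1025067, Mul(-31, -3703)), -1)), Mul(-1, -809074)))) = Add(-1643279, Mul(-1, Add(Mul(Add(Add(0, 18), 820630), Pow(Add(-1025067, 114793), -1)), 809074))) = Add(-1643279, Mul(-1, Add(Mul(Add(18, 820630), Pow(-910274, -1)), 809074))) = Add(-1643279, Mul(-1, Add(Mul(820648, Rational(-1, 910274)), 809074))) = Add(-1643279, Mul(-1, Add(Rational(-410324, 455137), 809074))) = Add(-1643279, Mul(-1, Rational(368239102814, 455137))) = Add(-1643279, Rational(-368239102814, 455137)) = Rational(-1116156177037, 455137)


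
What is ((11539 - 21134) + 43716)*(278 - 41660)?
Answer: -1411995222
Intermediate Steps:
((11539 - 21134) + 43716)*(278 - 41660) = (-9595 + 43716)*(-41382) = 34121*(-41382) = -1411995222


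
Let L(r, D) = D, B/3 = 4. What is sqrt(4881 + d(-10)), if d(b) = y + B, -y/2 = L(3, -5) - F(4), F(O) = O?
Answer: sqrt(4911) ≈ 70.078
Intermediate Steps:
B = 12 (B = 3*4 = 12)
y = 18 (y = -2*(-5 - 1*4) = -2*(-5 - 4) = -2*(-9) = 18)
d(b) = 30 (d(b) = 18 + 12 = 30)
sqrt(4881 + d(-10)) = sqrt(4881 + 30) = sqrt(4911)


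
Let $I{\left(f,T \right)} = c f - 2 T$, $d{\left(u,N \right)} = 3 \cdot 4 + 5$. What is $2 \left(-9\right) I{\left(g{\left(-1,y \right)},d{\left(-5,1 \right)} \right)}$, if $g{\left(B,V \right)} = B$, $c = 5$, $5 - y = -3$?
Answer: $702$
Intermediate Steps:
$y = 8$ ($y = 5 - -3 = 5 + 3 = 8$)
$d{\left(u,N \right)} = 17$ ($d{\left(u,N \right)} = 12 + 5 = 17$)
$I{\left(f,T \right)} = - 2 T + 5 f$ ($I{\left(f,T \right)} = 5 f - 2 T = - 2 T + 5 f$)
$2 \left(-9\right) I{\left(g{\left(-1,y \right)},d{\left(-5,1 \right)} \right)} = 2 \left(-9\right) \left(\left(-2\right) 17 + 5 \left(-1\right)\right) = - 18 \left(-34 - 5\right) = \left(-18\right) \left(-39\right) = 702$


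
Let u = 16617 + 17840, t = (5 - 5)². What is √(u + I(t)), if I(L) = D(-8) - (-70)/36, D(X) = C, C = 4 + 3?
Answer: √1240774/6 ≈ 185.65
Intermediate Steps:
C = 7
D(X) = 7
t = 0 (t = 0² = 0)
u = 34457
I(L) = 161/18 (I(L) = 7 - (-70)/36 = 7 - 1*(-35/18) = 7 + 35/18 = 161/18)
√(u + I(t)) = √(34457 + 161/18) = √(620387/18) = √1240774/6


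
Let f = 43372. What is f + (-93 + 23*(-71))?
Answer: 41646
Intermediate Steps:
f + (-93 + 23*(-71)) = 43372 + (-93 + 23*(-71)) = 43372 + (-93 - 1633) = 43372 - 1726 = 41646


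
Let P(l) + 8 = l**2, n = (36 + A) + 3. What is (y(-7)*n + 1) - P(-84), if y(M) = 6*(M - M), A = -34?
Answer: -7047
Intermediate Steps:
n = 5 (n = (36 - 34) + 3 = 2 + 3 = 5)
y(M) = 0 (y(M) = 6*0 = 0)
P(l) = -8 + l**2
(y(-7)*n + 1) - P(-84) = (0*5 + 1) - (-8 + (-84)**2) = (0 + 1) - (-8 + 7056) = 1 - 1*7048 = 1 - 7048 = -7047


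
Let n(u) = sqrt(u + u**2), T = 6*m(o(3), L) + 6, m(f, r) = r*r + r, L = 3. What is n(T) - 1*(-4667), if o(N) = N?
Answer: 4667 + sqrt(6162) ≈ 4745.5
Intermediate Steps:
m(f, r) = r + r**2 (m(f, r) = r**2 + r = r + r**2)
T = 78 (T = 6*(3*(1 + 3)) + 6 = 6*(3*4) + 6 = 6*12 + 6 = 72 + 6 = 78)
n(T) - 1*(-4667) = sqrt(78*(1 + 78)) - 1*(-4667) = sqrt(78*79) + 4667 = sqrt(6162) + 4667 = 4667 + sqrt(6162)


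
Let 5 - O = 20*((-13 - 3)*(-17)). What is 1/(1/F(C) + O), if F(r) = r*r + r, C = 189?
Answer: -35910/195170849 ≈ -0.00018399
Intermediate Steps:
F(r) = r + r² (F(r) = r² + r = r + r²)
O = -5435 (O = 5 - 20*(-13 - 3)*(-17) = 5 - 20*(-16*(-17)) = 5 - 20*272 = 5 - 1*5440 = 5 - 5440 = -5435)
1/(1/F(C) + O) = 1/(1/(189*(1 + 189)) - 5435) = 1/(1/(189*190) - 5435) = 1/(1/35910 - 5435) = 1/(-195170849/35910) = -35910/195170849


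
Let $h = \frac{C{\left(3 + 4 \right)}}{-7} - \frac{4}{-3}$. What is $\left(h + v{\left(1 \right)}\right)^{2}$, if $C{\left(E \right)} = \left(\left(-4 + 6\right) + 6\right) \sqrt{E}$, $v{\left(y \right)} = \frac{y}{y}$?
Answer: $\frac{919}{63} - \frac{16 \sqrt{7}}{3} \approx 0.47663$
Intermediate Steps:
$v{\left(y \right)} = 1$
$C{\left(E \right)} = 8 \sqrt{E}$ ($C{\left(E \right)} = \left(2 + 6\right) \sqrt{E} = 8 \sqrt{E}$)
$h = \frac{4}{3} - \frac{8 \sqrt{7}}{7}$ ($h = \frac{8 \sqrt{3 + 4}}{-7} - \frac{4}{-3} = 8 \sqrt{7} \left(- \frac{1}{7}\right) - - \frac{4}{3} = - \frac{8 \sqrt{7}}{7} + \frac{4}{3} = \frac{4}{3} - \frac{8 \sqrt{7}}{7} \approx -1.6904$)
$\left(h + v{\left(1 \right)}\right)^{2} = \left(\left(\frac{4}{3} - \frac{8 \sqrt{7}}{7}\right) + 1\right)^{2} = \left(\frac{7}{3} - \frac{8 \sqrt{7}}{7}\right)^{2}$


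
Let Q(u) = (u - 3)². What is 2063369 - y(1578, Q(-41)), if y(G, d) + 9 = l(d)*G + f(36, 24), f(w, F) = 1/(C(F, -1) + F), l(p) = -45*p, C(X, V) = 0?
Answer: 3348929711/24 ≈ 1.3954e+8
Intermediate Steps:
Q(u) = (-3 + u)²
f(w, F) = 1/F (f(w, F) = 1/(0 + F) = 1/F)
y(G, d) = -215/24 - 45*G*d (y(G, d) = -9 + ((-45*d)*G + 1/24) = -9 + (-45*G*d + 1/24) = -9 + (1/24 - 45*G*d) = -215/24 - 45*G*d)
2063369 - y(1578, Q(-41)) = 2063369 - (-215/24 - 45*1578*(-3 - 41)²) = 2063369 - (-215/24 - 45*1578*(-44)²) = 2063369 - (-215/24 - 45*1578*1936) = 2063369 - (-215/24 - 137475360) = 2063369 - 1*(-3299408855/24) = 2063369 + 3299408855/24 = 3348929711/24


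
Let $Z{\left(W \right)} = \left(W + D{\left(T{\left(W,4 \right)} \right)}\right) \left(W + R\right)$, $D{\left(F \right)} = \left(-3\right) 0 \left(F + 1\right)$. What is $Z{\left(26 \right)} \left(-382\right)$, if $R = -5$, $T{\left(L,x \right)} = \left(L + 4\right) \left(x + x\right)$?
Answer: $-208572$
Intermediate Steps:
$T{\left(L,x \right)} = 2 x \left(4 + L\right)$ ($T{\left(L,x \right)} = \left(4 + L\right) 2 x = 2 x \left(4 + L\right)$)
$D{\left(F \right)} = 0$ ($D{\left(F \right)} = 0 \left(1 + F\right) = 0$)
$Z{\left(W \right)} = W \left(-5 + W\right)$ ($Z{\left(W \right)} = \left(W + 0\right) \left(W - 5\right) = W \left(-5 + W\right)$)
$Z{\left(26 \right)} \left(-382\right) = 26 \left(-5 + 26\right) \left(-382\right) = 26 \cdot 21 \left(-382\right) = 546 \left(-382\right) = -208572$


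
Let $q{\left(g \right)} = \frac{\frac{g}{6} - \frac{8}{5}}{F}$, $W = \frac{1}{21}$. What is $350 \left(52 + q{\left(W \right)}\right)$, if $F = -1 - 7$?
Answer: $\frac{1315415}{72} \approx 18270.0$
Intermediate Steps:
$W = \frac{1}{21} \approx 0.047619$
$F = -8$ ($F = -1 - 7 = -8$)
$q{\left(g \right)} = \frac{1}{5} - \frac{g}{48}$ ($q{\left(g \right)} = \frac{\frac{g}{6} - \frac{8}{5}}{-8} = \left(g \frac{1}{6} - \frac{8}{5}\right) \left(- \frac{1}{8}\right) = \left(\frac{g}{6} - \frac{8}{5}\right) \left(- \frac{1}{8}\right) = \left(- \frac{8}{5} + \frac{g}{6}\right) \left(- \frac{1}{8}\right) = \frac{1}{5} - \frac{g}{48}$)
$350 \left(52 + q{\left(W \right)}\right) = 350 \left(52 + \left(\frac{1}{5} - \frac{1}{1008}\right)\right) = 350 \left(52 + \frac{1003}{5040}\right) = 350 \cdot \frac{263083}{5040} = \frac{1315415}{72}$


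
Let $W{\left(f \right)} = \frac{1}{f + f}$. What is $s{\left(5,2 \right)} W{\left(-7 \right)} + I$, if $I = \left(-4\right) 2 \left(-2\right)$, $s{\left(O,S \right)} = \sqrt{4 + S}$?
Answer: $16 - \frac{\sqrt{6}}{14} \approx 15.825$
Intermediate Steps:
$I = 16$ ($I = \left(-8\right) \left(-2\right) = 16$)
$W{\left(f \right)} = \frac{1}{2 f}$
$s{\left(5,2 \right)} W{\left(-7 \right)} + I = \sqrt{4 + 2} \frac{1}{2 \left(-7\right)} + 16 = \sqrt{6} \cdot \frac{1}{2} \left(- \frac{1}{7}\right) + 16 = \sqrt{6} \left(- \frac{1}{14}\right) + 16 = - \frac{\sqrt{6}}{14} + 16 = 16 - \frac{\sqrt{6}}{14}$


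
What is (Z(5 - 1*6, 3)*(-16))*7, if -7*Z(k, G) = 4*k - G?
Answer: -112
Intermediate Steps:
Z(k, G) = -4*k/7 + G/7 (Z(k, G) = -(4*k - G)/7 = -(-G + 4*k)/7 = -4*k/7 + G/7)
(Z(5 - 1*6, 3)*(-16))*7 = ((-4*(5 - 1*6)/7 + (1/7)*3)*(-16))*7 = ((-4*(5 - 6)/7 + 3/7)*(-16))*7 = ((-4/7*(-1) + 3/7)*(-16))*7 = ((4/7 + 3/7)*(-16))*7 = (1*(-16))*7 = -16*7 = -112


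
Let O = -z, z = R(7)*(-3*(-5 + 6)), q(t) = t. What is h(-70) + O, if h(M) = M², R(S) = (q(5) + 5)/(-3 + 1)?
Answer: 4885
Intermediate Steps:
R(S) = -5 (R(S) = (5 + 5)/(-3 + 1) = 10/(-2) = 10*(-½) = -5)
z = 15 (z = -(-15)*(-5 + 6) = -(-15) = -5*(-3) = 15)
O = -15 (O = -1*15 = -15)
h(-70) + O = (-70)² - 15 = 4900 - 15 = 4885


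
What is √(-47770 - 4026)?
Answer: 2*I*√12949 ≈ 227.59*I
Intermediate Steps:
√(-47770 - 4026) = √(-51796) = 2*I*√12949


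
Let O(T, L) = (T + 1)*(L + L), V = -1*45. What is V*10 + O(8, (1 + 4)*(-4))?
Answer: -810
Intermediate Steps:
V = -45
O(T, L) = 2*L*(1 + T) (O(T, L) = (1 + T)*(2*L) = 2*L*(1 + T))
V*10 + O(8, (1 + 4)*(-4)) = -45*10 + 2*((1 + 4)*(-4))*(1 + 8) = -450 + 2*(5*(-4))*9 = -450 + 2*(-20)*9 = -450 - 360 = -810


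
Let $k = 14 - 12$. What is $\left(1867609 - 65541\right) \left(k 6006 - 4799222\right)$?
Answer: $-8626877950280$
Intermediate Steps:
$k = 2$
$\left(1867609 - 65541\right) \left(k 6006 - 4799222\right) = \left(1867609 - 65541\right) \left(2 \cdot 6006 - 4799222\right) = 1802068 \left(12012 - 4799222\right) = 1802068 \left(-4787210\right) = -8626877950280$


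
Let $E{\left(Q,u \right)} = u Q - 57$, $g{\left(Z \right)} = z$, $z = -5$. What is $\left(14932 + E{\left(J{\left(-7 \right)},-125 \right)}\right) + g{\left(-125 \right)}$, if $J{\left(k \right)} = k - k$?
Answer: $14870$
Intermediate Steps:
$g{\left(Z \right)} = -5$
$J{\left(k \right)} = 0$
$E{\left(Q,u \right)} = -57 + Q u$ ($E{\left(Q,u \right)} = Q u - 57 = -57 + Q u$)
$\left(14932 + E{\left(J{\left(-7 \right)},-125 \right)}\right) + g{\left(-125 \right)} = \left(14932 + \left(-57 + 0 \left(-125\right)\right)\right) - 5 = \left(14932 + \left(-57 + 0\right)\right) - 5 = \left(14932 - 57\right) - 5 = 14875 - 5 = 14870$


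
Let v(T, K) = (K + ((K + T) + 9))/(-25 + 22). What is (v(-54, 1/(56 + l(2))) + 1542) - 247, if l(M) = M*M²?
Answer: 125759/96 ≈ 1310.0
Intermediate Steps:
l(M) = M³
v(T, K) = -3 - 2*K/3 - T/3 (v(T, K) = (K + (9 + K + T))/(-3) = (9 + T + 2*K)*(-⅓) = -3 - 2*K/3 - T/3)
(v(-54, 1/(56 + l(2))) + 1542) - 247 = ((-3 - 2/(3*(56 + 2³)) - ⅓*(-54)) + 1542) - 247 = ((-3 - 2/(3*(56 + 8)) + 18) + 1542) - 247 = ((-3 - ⅔/64 + 18) + 1542) - 247 = ((-3 - ⅔*1/64 + 18) + 1542) - 247 = ((-3 - 1/96 + 18) + 1542) - 247 = (1439/96 + 1542) - 247 = 149471/96 - 247 = 125759/96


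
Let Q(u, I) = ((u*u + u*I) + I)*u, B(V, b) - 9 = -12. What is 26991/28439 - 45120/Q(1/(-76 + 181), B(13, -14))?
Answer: 1485427886762499/949549771 ≈ 1.5644e+6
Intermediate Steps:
B(V, b) = -3 (B(V, b) = 9 - 12 = -3)
Q(u, I) = u*(I + u² + I*u) (Q(u, I) = ((u² + I*u) + I)*u = (I + u² + I*u)*u = u*(I + u² + I*u))
26991/28439 - 45120/Q(1/(-76 + 181), B(13, -14)) = 26991/28439 - 45120*(-76 + 181)/(-3 + (1/(-76 + 181))² - 3/(-76 + 181)) = 26991*(1/28439) - 45120*105/(-3 + (1/105)² - 3/105) = 26991/28439 - 45120*105/(-3 + (1/105)² - 3*1/105) = 26991/28439 - 45120*105/(-3 + 1/11025 - 1/35) = 26991/28439 - 45120/((1/105)*(-33389/11025)) = 26991/28439 - 45120/(-33389/1157625) = 26991/28439 - 45120*(-1157625/33389) = 26991/28439 + 52232040000/33389 = 1485427886762499/949549771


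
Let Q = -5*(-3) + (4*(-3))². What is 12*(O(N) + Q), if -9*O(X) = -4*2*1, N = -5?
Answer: 5756/3 ≈ 1918.7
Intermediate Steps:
O(X) = 8/9 (O(X) = -(-4*2)/9 = -(-8)/9 = -⅑*(-8) = 8/9)
Q = 159 (Q = 15 + (-12)² = 15 + 144 = 159)
12*(O(N) + Q) = 12*(8/9 + 159) = 12*(1439/9) = 5756/3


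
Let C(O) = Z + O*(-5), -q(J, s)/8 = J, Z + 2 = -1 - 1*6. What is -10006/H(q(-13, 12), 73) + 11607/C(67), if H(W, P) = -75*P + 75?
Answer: -7404467/232200 ≈ -31.888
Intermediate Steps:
Z = -9 (Z = -2 + (-1 - 1*6) = -2 + (-1 - 6) = -2 - 7 = -9)
q(J, s) = -8*J
H(W, P) = 75 - 75*P
C(O) = -9 - 5*O (C(O) = -9 + O*(-5) = -9 - 5*O)
-10006/H(q(-13, 12), 73) + 11607/C(67) = -10006/(75 - 75*73) + 11607/(-9 - 5*67) = -10006/(75 - 5475) + 11607/(-9 - 335) = -10006/(-5400) + 11607/(-344) = -10006*(-1/5400) + 11607*(-1/344) = 5003/2700 - 11607/344 = -7404467/232200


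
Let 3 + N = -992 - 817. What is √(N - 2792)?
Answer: 2*I*√1151 ≈ 67.853*I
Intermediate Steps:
N = -1812 (N = -3 + (-992 - 817) = -3 - 1809 = -1812)
√(N - 2792) = √(-1812 - 2792) = √(-4604) = 2*I*√1151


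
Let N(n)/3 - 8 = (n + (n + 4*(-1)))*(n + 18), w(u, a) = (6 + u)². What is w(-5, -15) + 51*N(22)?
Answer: 246025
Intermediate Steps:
N(n) = 24 + 3*(-4 + 2*n)*(18 + n) (N(n) = 24 + 3*((n + (n + 4*(-1)))*(n + 18)) = 24 + 3*((n + (n - 4))*(18 + n)) = 24 + 3*((n + (-4 + n))*(18 + n)) = 24 + 3*((-4 + 2*n)*(18 + n)) = 24 + 3*(-4 + 2*n)*(18 + n))
w(-5, -15) + 51*N(22) = (6 - 5)² + 51*(-192 + 6*22² + 96*22) = 1² + 51*(-192 + 6*484 + 2112) = 1 + 51*(-192 + 2904 + 2112) = 1 + 51*4824 = 1 + 246024 = 246025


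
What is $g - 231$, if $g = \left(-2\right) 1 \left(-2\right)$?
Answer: $-227$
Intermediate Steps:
$g = 4$ ($g = \left(-2\right) \left(-2\right) = 4$)
$g - 231 = 4 - 231 = -227$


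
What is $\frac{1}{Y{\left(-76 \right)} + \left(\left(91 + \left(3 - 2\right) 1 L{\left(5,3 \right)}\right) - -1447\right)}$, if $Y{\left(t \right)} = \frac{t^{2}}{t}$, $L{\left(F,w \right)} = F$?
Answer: $\frac{1}{1467} \approx 0.00068166$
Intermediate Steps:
$Y{\left(t \right)} = t$
$\frac{1}{Y{\left(-76 \right)} + \left(\left(91 + \left(3 - 2\right) 1 L{\left(5,3 \right)}\right) - -1447\right)} = \frac{1}{-76 + \left(\left(91 + \left(3 - 2\right) 1 \cdot 5\right) - -1447\right)} = \frac{1}{-76 + \left(\left(91 + 1 \cdot 1 \cdot 5\right) + 1447\right)} = \frac{1}{-76 + \left(\left(91 + 1 \cdot 5\right) + 1447\right)} = \frac{1}{-76 + \left(\left(91 + 5\right) + 1447\right)} = \frac{1}{-76 + \left(96 + 1447\right)} = \frac{1}{-76 + 1543} = \frac{1}{1467}$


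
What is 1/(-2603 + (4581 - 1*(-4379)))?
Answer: 1/6357 ≈ 0.00015731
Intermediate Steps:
1/(-2603 + (4581 - 1*(-4379))) = 1/(-2603 + (4581 + 4379)) = 1/(-2603 + 8960) = 1/6357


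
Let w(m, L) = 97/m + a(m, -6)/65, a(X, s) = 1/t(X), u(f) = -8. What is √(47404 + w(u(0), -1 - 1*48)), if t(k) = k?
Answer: √800922655/130 ≈ 217.70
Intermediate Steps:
a(X, s) = 1/X
w(m, L) = 6306/(65*m) (w(m, L) = 97/m + 1/(m*65) = 97/m + (1/65)/m = 97/m + 1/(65*m) = 6306/(65*m))
√(47404 + w(u(0), -1 - 1*48)) = √(47404 + (6306/65)/(-8)) = √(47404 + (6306/65)*(-⅛)) = √(47404 - 3153/260) = √(12321887/260) = √800922655/130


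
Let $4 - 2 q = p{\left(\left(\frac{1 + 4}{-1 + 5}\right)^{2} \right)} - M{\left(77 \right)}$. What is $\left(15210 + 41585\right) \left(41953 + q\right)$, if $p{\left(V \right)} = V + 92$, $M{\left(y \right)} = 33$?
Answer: $\frac{76195660845}{32} \approx 2.3811 \cdot 10^{9}$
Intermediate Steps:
$p{\left(V \right)} = 92 + V$
$q = - \frac{905}{32}$ ($q = 2 - \frac{\left(92 + \left(\frac{1 + 4}{-1 + 5}\right)^{2}\right) - 33}{2} = 2 - \frac{\left(92 + \left(\frac{5}{4}\right)^{2}\right) - 33}{2} = 2 - \frac{\left(92 + \frac{25}{16}\right) - 33}{2} = 2 - \frac{\frac{1497}{16} - 33}{2} = 2 - \frac{969}{32} = - \frac{905}{32} \approx -28.281$)
$\left(15210 + 41585\right) \left(41953 + q\right) = \left(15210 + 41585\right) \left(41953 - \frac{905}{32}\right) = 56795 \cdot \frac{1341591}{32} = \frac{76195660845}{32}$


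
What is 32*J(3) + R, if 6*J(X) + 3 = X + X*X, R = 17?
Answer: 65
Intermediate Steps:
J(X) = -½ + X/6 + X²/6 (J(X) = -½ + (X + X*X)/6 = -½ + (X + X²)/6 = -½ + (X/6 + X²/6) = -½ + X/6 + X²/6)
32*J(3) + R = 32*(-½ + (⅙)*3 + (⅙)*3²) + 17 = 32*(-½ + ½ + (⅙)*9) + 17 = 32*(-½ + ½ + 3/2) + 17 = 32*(3/2) + 17 = 48 + 17 = 65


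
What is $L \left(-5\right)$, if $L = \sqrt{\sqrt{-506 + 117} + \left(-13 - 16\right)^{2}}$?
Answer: $- 5 \sqrt{841 + i \sqrt{389}} \approx -145.01 - 1.7001 i$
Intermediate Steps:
$L = \sqrt{841 + i \sqrt{389}}$ ($L = \sqrt{\sqrt{-389} + \left(-29\right)^{2}} = \sqrt{i \sqrt{389} + 841} = \sqrt{841 + i \sqrt{389}} \approx 29.002 + 0.34 i$)
$L \left(-5\right) = \sqrt{841 + i \sqrt{389}} \left(-5\right) = - 5 \sqrt{841 + i \sqrt{389}}$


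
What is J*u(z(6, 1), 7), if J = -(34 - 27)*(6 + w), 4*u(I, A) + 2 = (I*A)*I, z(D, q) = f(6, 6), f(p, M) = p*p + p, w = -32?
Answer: 561743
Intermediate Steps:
f(p, M) = p + p² (f(p, M) = p² + p = p + p²)
z(D, q) = 42 (z(D, q) = 6*(1 + 6) = 6*7 = 42)
u(I, A) = -½ + A*I²/4 (u(I, A) = -½ + ((I*A)*I)/4 = -½ + ((A*I)*I)/4 = -½ + (A*I²)/4 = -½ + A*I²/4)
J = 182 (J = -(34 - 27)*(6 - 32) = -7*(-26) = -1*(-182) = 182)
J*u(z(6, 1), 7) = 182*(-½ + (¼)*7*42²) = 182*(-½ + (¼)*7*1764) = 182*(-½ + 3087) = 182*(6173/2) = 561743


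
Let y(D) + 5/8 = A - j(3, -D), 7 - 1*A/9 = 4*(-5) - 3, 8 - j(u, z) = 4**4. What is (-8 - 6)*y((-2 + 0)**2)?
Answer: -28973/4 ≈ -7243.3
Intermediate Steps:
j(u, z) = -248 (j(u, z) = 8 - 1*4**4 = 8 - 1*256 = 8 - 256 = -248)
A = 270 (A = 63 - 9*(4*(-5) - 3) = 63 - 9*(-20 - 3) = 63 - 9*(-23) = 63 + 207 = 270)
y(D) = 4139/8 (y(D) = -5/8 + (270 - 1*(-248)) = -5/8 + (270 + 248) = -5/8 + 518 = 4139/8)
(-8 - 6)*y((-2 + 0)**2) = (-8 - 6)*(4139/8) = -14*4139/8 = -28973/4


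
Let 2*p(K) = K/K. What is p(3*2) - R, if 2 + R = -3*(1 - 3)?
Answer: -7/2 ≈ -3.5000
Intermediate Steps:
p(K) = 1/2 (p(K) = (K/K)/2 = (1/2)*1 = 1/2)
R = 4 (R = -2 - 3*(1 - 3) = -2 - 3*(-2) = -2 + 6 = 4)
p(3*2) - R = 1/2 - 1*4 = 1/2 - 4 = -7/2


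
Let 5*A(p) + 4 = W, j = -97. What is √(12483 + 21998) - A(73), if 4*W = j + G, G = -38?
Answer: 151/20 + 29*√41 ≈ 193.24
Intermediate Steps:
W = -135/4 (W = (-97 - 38)/4 = (¼)*(-135) = -135/4 ≈ -33.750)
A(p) = -151/20 (A(p) = -⅘ + (⅕)*(-135/4) = -⅘ - 27/4 = -151/20)
√(12483 + 21998) - A(73) = √(12483 + 21998) - 1*(-151/20) = √34481 + 151/20 = 29*√41 + 151/20 = 151/20 + 29*√41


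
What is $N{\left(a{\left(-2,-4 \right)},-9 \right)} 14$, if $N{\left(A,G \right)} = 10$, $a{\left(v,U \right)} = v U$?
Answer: $140$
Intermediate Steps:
$a{\left(v,U \right)} = U v$
$N{\left(a{\left(-2,-4 \right)},-9 \right)} 14 = 10 \cdot 14 = 140$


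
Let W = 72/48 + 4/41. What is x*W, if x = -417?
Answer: -54627/82 ≈ -666.18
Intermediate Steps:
W = 131/82 (W = 72*(1/48) + 4*(1/41) = 3/2 + 4/41 = 131/82 ≈ 1.5976)
x*W = -417*131/82 = -54627/82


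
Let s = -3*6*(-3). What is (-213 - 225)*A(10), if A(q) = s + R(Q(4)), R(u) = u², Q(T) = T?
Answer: -30660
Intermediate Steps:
s = 54 (s = -18*(-3) = 54)
A(q) = 70 (A(q) = 54 + 4² = 54 + 16 = 70)
(-213 - 225)*A(10) = (-213 - 225)*70 = -438*70 = -30660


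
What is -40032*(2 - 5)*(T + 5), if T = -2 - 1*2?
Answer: 120096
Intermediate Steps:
T = -4 (T = -2 - 2 = -4)
-40032*(2 - 5)*(T + 5) = -40032*(2 - 5)*(-4 + 5) = -(-120096) = -40032*(-3) = 120096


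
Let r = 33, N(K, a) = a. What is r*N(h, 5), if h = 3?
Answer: 165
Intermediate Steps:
r*N(h, 5) = 33*5 = 165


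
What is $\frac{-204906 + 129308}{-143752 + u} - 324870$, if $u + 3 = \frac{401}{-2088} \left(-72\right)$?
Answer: $- \frac{677108226719}{2084247} \approx -3.2487 \cdot 10^{5}$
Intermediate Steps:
$u = \frac{314}{29}$ ($u = -3 + \frac{401}{-2088} \left(-72\right) = -3 + 401 \left(- \frac{1}{2088}\right) \left(-72\right) = -3 - - \frac{401}{29} = -3 + \frac{401}{29} = \frac{314}{29} \approx 10.828$)
$\frac{-204906 + 129308}{-143752 + u} - 324870 = \frac{-204906 + 129308}{-143752 + \frac{314}{29}} - 324870 = - \frac{75598}{- \frac{4168494}{29}} - 324870 = \left(-75598\right) \left(- \frac{29}{4168494}\right) - 324870 = \frac{1096171}{2084247} - 324870 = - \frac{677108226719}{2084247}$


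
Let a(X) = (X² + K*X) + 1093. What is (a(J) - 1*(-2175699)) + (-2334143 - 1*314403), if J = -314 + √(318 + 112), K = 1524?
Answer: -851264 + 896*√430 ≈ -8.3268e+5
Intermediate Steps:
J = -314 + √430 ≈ -293.26
a(X) = 1093 + X² + 1524*X (a(X) = (X² + 1524*X) + 1093 = 1093 + X² + 1524*X)
(a(J) - 1*(-2175699)) + (-2334143 - 1*314403) = ((1093 + (-314 + √430)² + 1524*(-314 + √430)) - 1*(-2175699)) + (-2334143 - 1*314403) = ((1093 + (-314 + √430)² + (-478536 + 1524*√430)) + 2175699) + (-2334143 - 314403) = ((-477443 + (-314 + √430)² + 1524*√430) + 2175699) - 2648546 = (1698256 + (-314 + √430)² + 1524*√430) - 2648546 = -950290 + (-314 + √430)² + 1524*√430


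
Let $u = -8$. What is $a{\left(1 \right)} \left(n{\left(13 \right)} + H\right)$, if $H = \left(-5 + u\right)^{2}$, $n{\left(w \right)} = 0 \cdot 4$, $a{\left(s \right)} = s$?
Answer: $169$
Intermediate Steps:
$n{\left(w \right)} = 0$
$H = 169$ ($H = \left(-5 - 8\right)^{2} = \left(-13\right)^{2} = 169$)
$a{\left(1 \right)} \left(n{\left(13 \right)} + H\right) = 1 \left(0 + 169\right) = 1 \cdot 169 = 169$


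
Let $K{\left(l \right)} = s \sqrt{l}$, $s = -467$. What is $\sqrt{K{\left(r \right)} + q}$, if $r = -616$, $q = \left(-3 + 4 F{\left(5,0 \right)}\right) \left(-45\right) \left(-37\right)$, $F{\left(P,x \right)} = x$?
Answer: $\sqrt{-4995 - 934 i \sqrt{154}} \approx 61.75 - 93.851 i$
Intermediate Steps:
$q = -4995$ ($q = \left(-3 + 4 \cdot 0\right) \left(-45\right) \left(-37\right) = \left(-3 + 0\right) \left(-45\right) \left(-37\right) = \left(-3\right) \left(-45\right) \left(-37\right) = 135 \left(-37\right) = -4995$)
$K{\left(l \right)} = - 467 \sqrt{l}$
$\sqrt{K{\left(r \right)} + q} = \sqrt{- 467 \sqrt{-616} - 4995} = \sqrt{- 467 \cdot 2 i \sqrt{154} - 4995} = \sqrt{- 934 i \sqrt{154} - 4995} = \sqrt{-4995 - 934 i \sqrt{154}}$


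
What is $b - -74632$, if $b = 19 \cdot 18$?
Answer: $74974$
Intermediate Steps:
$b = 342$
$b - -74632 = 342 - -74632 = 342 + 74632 = 74974$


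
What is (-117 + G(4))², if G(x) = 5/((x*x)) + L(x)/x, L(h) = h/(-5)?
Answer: 87441201/6400 ≈ 13663.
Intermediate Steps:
L(h) = -h/5 (L(h) = h*(-⅕) = -h/5)
G(x) = -⅕ + 5/x² (G(x) = 5/((x*x)) + (-x/5)/x = 5/(x²) - ⅕ = 5/x² - ⅕ = -⅕ + 5/x²)
(-117 + G(4))² = (-117 + (-⅕ + 5/4²))² = (-117 + (-⅕ + 5*(1/16)))² = (-117 + (-⅕ + 5/16))² = (-117 + 9/80)² = (-9351/80)² = 87441201/6400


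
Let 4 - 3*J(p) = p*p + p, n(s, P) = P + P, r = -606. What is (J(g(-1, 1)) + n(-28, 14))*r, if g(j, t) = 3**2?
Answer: 404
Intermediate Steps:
g(j, t) = 9
n(s, P) = 2*P
J(p) = 4/3 - p/3 - p**2/3 (J(p) = 4/3 - (p*p + p)/3 = 4/3 - (p**2 + p)/3 = 4/3 - (p + p**2)/3 = 4/3 + (-p/3 - p**2/3) = 4/3 - p/3 - p**2/3)
(J(g(-1, 1)) + n(-28, 14))*r = ((4/3 - 1/3*9 - 1/3*9**2) + 2*14)*(-606) = ((4/3 - 3 - 1/3*81) + 28)*(-606) = ((4/3 - 3 - 27) + 28)*(-606) = (-86/3 + 28)*(-606) = -2/3*(-606) = 404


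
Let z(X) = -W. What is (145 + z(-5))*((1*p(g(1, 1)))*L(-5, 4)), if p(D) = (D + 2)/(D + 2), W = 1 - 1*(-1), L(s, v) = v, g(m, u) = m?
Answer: 572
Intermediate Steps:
W = 2 (W = 1 + 1 = 2)
z(X) = -2 (z(X) = -1*2 = -2)
p(D) = 1 (p(D) = (2 + D)/(2 + D) = 1)
(145 + z(-5))*((1*p(g(1, 1)))*L(-5, 4)) = (145 - 2)*((1*1)*4) = 143*(1*4) = 143*4 = 572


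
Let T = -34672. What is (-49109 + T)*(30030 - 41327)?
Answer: 946473957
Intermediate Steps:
(-49109 + T)*(30030 - 41327) = (-49109 - 34672)*(30030 - 41327) = -83781*(-11297) = 946473957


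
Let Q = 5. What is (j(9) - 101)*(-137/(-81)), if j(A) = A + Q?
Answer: -3973/27 ≈ -147.15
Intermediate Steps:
j(A) = 5 + A (j(A) = A + 5 = 5 + A)
(j(9) - 101)*(-137/(-81)) = ((5 + 9) - 101)*(-137/(-81)) = (14 - 101)*(-137*(-1/81)) = -87*137/81 = -3973/27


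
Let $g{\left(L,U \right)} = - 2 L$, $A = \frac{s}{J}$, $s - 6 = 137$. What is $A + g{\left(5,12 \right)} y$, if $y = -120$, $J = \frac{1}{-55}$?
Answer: $-6665$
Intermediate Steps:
$J = - \frac{1}{55} \approx -0.018182$
$s = 143$ ($s = 6 + 137 = 143$)
$A = -7865$ ($A = \frac{143}{- \frac{1}{55}} = 143 \left(-55\right) = -7865$)
$A + g{\left(5,12 \right)} y = -7865 + \left(-2\right) 5 \left(-120\right) = -7865 - -1200 = -7865 + 1200 = -6665$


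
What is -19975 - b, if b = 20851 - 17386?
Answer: -23440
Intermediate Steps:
b = 3465
-19975 - b = -19975 - 1*3465 = -19975 - 3465 = -23440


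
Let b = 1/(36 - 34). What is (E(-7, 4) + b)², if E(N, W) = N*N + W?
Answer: 11449/4 ≈ 2862.3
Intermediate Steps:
E(N, W) = W + N² (E(N, W) = N² + W = W + N²)
b = ½ (b = 1/2 = ½ ≈ 0.50000)
(E(-7, 4) + b)² = ((4 + (-7)²) + ½)² = ((4 + 49) + ½)² = (53 + ½)² = (107/2)² = 11449/4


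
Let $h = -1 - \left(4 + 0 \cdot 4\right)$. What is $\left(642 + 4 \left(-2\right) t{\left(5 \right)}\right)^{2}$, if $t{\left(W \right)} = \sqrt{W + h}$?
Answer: $412164$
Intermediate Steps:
$h = -5$ ($h = -1 - \left(4 + 0\right) = -1 - 4 = -5$)
$t{\left(W \right)} = \sqrt{-5 + W}$ ($t{\left(W \right)} = \sqrt{W - 5} = \sqrt{-5 + W}$)
$\left(642 + 4 \left(-2\right) t{\left(5 \right)}\right)^{2} = \left(642 + 4 \left(-2\right) \sqrt{-5 + 5}\right)^{2} = \left(642 - 8 \sqrt{0}\right)^{2} = \left(642 - 0\right)^{2} = \left(642 + 0\right)^{2} = 642^{2} = 412164$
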